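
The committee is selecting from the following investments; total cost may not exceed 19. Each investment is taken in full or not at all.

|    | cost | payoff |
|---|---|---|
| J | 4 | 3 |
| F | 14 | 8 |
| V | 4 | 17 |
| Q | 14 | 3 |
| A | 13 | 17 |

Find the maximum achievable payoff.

34

F + V: cost 14 + 4 = 18 ≤ 19, payoff 8 + 17 = 25.
J + V: cost 4 + 4 = 8 ≤ 19, payoff 3 + 17 = 20.
V + A: cost 4 + 13 = 17 ≤ 19, payoff 17 + 17 = 34.
Best is V and A with total payoff 34.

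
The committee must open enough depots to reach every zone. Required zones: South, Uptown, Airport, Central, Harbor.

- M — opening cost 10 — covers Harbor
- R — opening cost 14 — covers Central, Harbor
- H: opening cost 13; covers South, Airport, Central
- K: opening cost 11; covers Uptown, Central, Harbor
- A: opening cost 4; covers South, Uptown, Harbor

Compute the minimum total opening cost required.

Choose H and A: together they cover South, Uptown, Airport, Central, Harbor — every zone.
Total opening cost: 13 + 4 = 17.

17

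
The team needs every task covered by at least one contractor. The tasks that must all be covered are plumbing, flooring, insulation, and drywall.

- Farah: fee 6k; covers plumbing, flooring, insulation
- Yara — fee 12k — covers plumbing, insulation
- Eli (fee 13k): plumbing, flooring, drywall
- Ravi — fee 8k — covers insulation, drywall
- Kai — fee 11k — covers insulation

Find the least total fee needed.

This is a weighted set-cover instance.
Choose Farah and Ravi: together they cover plumbing, flooring, insulation, drywall — every task.
Total fee: 6 + 8 = 14.

14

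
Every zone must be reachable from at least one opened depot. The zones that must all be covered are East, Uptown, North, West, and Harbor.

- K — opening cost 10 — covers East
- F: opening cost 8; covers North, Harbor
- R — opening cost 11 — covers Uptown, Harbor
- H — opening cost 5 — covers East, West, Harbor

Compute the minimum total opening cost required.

Choose F, R, and H: together they cover East, Uptown, North, West, Harbor — every zone.
Total opening cost: 8 + 11 + 5 = 24.
No cover costs less than 24.

24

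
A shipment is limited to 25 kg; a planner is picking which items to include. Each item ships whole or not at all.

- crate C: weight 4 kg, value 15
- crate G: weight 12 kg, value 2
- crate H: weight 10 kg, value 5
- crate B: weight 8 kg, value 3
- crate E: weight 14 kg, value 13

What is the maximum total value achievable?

28

This is a 0-1 knapsack instance.
Allowing fractional choices, the relaxed optimum would be about 31.5, but items are indivisible.
crate C + crate H + crate B: weight 4 + 10 + 8 = 22 ≤ 25, value 15 + 5 + 3 = 23.
crate C + crate E: weight 4 + 14 = 18 ≤ 25, value 15 + 13 = 28.
Best is crate C and crate E with total value 28.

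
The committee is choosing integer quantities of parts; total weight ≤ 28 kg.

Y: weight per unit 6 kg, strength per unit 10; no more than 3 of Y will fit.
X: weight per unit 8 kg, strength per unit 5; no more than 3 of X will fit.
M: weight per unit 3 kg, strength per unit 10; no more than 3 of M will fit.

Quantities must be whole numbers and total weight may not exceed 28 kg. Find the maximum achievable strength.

M has the best ratio (10/3); taking only M gives at most 3×10 = 30 (stopped by the supply cap of 3).
Mixing does better — 3×Y and 3×M: weight 27 ≤ 28, strength 3·10 + 3·10 = 60.

60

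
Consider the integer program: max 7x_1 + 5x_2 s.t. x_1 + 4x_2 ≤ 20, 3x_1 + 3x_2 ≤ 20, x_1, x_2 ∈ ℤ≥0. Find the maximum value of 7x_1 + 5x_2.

42

The continuous relaxation peaks at (6.67, 0) with value 46.67; rounding to a feasible lattice point costs some objective.
(x_1,x_2)=(6,0): 1·6+4·0=6≤20, 3·6+3·0=18≤20, objective 42.
(x_1,x_2)=(5,1): 1·5+4·1=9≤20, 3·5+3·1=18≤20, objective 40.
(x_1,x_2)=(5,0): 1·5+4·0=5≤20, 3·5+3·0=15≤20, objective 35.
No feasible integer point exceeds 42.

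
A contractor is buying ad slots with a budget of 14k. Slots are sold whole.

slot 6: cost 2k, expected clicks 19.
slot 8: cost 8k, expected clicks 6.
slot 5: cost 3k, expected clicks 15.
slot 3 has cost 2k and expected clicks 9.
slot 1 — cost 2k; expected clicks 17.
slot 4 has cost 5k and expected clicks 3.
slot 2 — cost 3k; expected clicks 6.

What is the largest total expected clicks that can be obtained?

Take slot 6, slot 5, slot 3, slot 1, and slot 2: cost 2 + 3 + 2 + 2 + 3 = 12 ≤ 14, expected clicks 19 + 15 + 9 + 17 + 6 = 66.
No other feasible combination does better.

66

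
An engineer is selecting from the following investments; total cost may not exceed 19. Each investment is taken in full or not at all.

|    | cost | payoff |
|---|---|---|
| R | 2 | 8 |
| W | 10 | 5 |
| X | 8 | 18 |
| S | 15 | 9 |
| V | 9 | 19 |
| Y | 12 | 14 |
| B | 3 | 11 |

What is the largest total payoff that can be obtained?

45

Allowing fractional choices, the relaxed optimum would be about 49.7, but investments are indivisible.
R + X + V: cost 2 + 8 + 9 = 19 ≤ 19, payoff 8 + 18 + 19 = 45.
R + V + B: cost 2 + 9 + 3 = 14 ≤ 19, payoff 8 + 19 + 11 = 38.
R + X + B: cost 2 + 8 + 3 = 13 ≤ 19, payoff 8 + 18 + 11 = 37.
Best is R, X, and V with total payoff 45.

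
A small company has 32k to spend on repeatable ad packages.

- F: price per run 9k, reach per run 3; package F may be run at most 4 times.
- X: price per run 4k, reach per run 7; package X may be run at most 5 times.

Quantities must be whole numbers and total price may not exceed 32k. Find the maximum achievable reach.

38

Take 1×F and 5×X: price 29 ≤ 32, reach 1·3 + 5·7 = 38.
X has the best ratio (7/4) and is taken to its limit of 5; remaining capacity is filled optimally with the others.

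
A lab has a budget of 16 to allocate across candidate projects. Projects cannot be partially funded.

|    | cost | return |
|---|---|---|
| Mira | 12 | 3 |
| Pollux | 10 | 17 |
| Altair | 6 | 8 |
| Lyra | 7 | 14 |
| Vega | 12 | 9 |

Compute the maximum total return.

25

Take Pollux and Altair: cost 10 + 6 = 16 ≤ 16, return 17 + 8 = 25.
No other feasible combination does better.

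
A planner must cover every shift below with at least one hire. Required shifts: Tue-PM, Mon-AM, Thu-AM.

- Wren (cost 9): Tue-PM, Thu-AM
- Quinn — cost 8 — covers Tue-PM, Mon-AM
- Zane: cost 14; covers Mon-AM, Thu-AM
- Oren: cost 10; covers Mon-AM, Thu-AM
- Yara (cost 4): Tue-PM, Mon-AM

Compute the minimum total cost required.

This is an integer covering problem.
Choose Wren and Yara: together they cover Tue-PM, Mon-AM, Thu-AM — every shift.
Total cost: 9 + 4 = 13.

13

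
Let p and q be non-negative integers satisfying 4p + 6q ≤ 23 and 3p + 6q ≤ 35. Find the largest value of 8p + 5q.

(p,q)=(5,0) is feasible, giving 40.
(p,q)=(4,1) is feasible, giving 37.
(p,q)=(4,0) is feasible, giving 32.
The best lattice point is (5,0), giving 40.

40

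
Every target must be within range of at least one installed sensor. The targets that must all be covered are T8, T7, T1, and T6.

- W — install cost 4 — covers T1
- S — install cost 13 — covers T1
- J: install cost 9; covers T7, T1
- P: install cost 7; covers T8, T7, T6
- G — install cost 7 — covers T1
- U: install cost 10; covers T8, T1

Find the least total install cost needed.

11

This is a weighted set-cover instance.
Choose W and P: together they cover T8, T7, T1, T6 — every target.
Total install cost: 4 + 7 = 11.
No cover costs less than 11.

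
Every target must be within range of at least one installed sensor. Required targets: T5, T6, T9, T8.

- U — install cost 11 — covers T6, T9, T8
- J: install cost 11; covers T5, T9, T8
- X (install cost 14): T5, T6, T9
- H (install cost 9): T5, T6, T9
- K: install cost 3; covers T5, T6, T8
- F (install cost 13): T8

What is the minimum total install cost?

12

Choose H and K: together they cover T5, T6, T9, T8 — every target.
Total install cost: 9 + 3 = 12.
No cover costs less than 12.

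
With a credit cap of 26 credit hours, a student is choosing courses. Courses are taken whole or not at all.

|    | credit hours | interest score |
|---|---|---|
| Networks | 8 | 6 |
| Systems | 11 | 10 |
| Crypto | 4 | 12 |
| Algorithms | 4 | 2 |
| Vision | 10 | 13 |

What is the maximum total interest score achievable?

Networks + Crypto + Vision: credit hours 8 + 4 + 10 = 22 ≤ 26, interest score 6 + 12 + 13 = 31.
Networks + Crypto + Algorithms + Vision: credit hours 8 + 4 + 4 + 10 = 26 ≤ 26, interest score 6 + 12 + 2 + 13 = 33.
Systems + Crypto + Vision: credit hours 11 + 4 + 10 = 25 ≤ 26, interest score 10 + 12 + 13 = 35.
Best is Systems, Crypto, and Vision with total interest score 35.

35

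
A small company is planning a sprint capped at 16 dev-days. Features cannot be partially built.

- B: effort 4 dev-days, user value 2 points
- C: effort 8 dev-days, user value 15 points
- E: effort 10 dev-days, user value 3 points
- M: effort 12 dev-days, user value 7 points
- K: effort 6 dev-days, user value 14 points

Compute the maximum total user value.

Take C and K: effort 8 + 6 = 14 ≤ 16, user value 15 + 14 = 29.
No other feasible combination does better.

29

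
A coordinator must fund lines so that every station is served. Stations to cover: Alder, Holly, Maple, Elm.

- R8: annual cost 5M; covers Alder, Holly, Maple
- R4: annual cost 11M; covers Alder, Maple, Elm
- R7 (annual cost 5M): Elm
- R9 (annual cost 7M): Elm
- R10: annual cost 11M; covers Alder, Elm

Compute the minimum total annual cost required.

Choose R8 and R7: together they cover Alder, Holly, Maple, Elm — every station.
Total annual cost: 5 + 5 = 10.

10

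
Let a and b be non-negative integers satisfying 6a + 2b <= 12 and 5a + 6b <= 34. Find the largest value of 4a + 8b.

(a,b)=(0,5): 6·0+2·5=10≤12, 5·0+6·5=30≤34, objective 40.
(a,b)=(0,4): 6·0+2·4=8≤12, 5·0+6·4=24≤34, objective 32.
The best lattice point is (0,5), giving 40.

40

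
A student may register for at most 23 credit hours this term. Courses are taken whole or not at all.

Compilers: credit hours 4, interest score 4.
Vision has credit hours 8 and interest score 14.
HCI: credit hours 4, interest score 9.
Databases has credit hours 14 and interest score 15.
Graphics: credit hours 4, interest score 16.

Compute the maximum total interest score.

43

Allowing fractional choices, the relaxed optimum would be about 46.5, but courses are indivisible.
Compilers + Vision + HCI + Graphics: credit hours 4 + 8 + 4 + 4 = 20 ≤ 23, interest score 4 + 14 + 9 + 16 = 43.
HCI + Databases + Graphics: credit hours 4 + 14 + 4 = 22 ≤ 23, interest score 9 + 15 + 16 = 40.
Best is Compilers, Vision, HCI, and Graphics with total interest score 43.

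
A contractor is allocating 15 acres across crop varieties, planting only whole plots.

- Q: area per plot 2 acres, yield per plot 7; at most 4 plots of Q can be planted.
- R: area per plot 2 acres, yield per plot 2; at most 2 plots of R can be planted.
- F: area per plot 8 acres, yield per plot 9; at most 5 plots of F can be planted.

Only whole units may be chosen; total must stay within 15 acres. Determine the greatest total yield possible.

32

Take 4×Q and 2×R: area 12 ≤ 15, yield 4·7 + 2·2 = 32.
Q has the best ratio (7/2) and is taken to its limit of 4; remaining capacity is filled optimally with the others.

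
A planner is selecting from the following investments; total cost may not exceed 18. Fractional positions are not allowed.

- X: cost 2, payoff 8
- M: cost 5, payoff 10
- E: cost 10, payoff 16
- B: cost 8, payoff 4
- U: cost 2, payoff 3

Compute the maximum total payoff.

Allowing fractional choices, the relaxed optimum would be about 35.5, but investments are indivisible.
M + E + U: cost 5 + 10 + 2 = 17 ≤ 18, payoff 10 + 16 + 3 = 29.
X + E + U: cost 2 + 10 + 2 = 14 ≤ 18, payoff 8 + 16 + 3 = 27.
X + M + E: cost 2 + 5 + 10 = 17 ≤ 18, payoff 8 + 10 + 16 = 34.
Best is X, M, and E with total payoff 34.

34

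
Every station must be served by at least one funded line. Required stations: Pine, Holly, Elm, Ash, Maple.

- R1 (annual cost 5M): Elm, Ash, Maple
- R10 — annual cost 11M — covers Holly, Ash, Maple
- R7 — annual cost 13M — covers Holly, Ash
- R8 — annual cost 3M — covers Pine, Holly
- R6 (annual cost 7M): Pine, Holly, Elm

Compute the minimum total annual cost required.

Choose R1 and R8: together they cover Pine, Holly, Elm, Ash, Maple — every station.
Total annual cost: 5 + 3 = 8.
No cover costs less than 8.

8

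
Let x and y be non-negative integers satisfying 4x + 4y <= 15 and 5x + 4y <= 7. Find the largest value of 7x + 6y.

7

The continuous relaxation peaks at (0, 1.75) with value 10.50; rounding to a feasible lattice point costs some objective.
(x,y)=(1,0): 4·1+4·0=4≤15, 5·1+4·0=5≤7, objective 7.
(x,y)=(0,1): 4·0+4·1=4≤15, 5·0+4·1=4≤7, objective 6.
(x,y)=(0,0): 4·0+4·0=0≤15, 5·0+4·0=0≤7, objective 0.
The best lattice point is (1,0), giving 7.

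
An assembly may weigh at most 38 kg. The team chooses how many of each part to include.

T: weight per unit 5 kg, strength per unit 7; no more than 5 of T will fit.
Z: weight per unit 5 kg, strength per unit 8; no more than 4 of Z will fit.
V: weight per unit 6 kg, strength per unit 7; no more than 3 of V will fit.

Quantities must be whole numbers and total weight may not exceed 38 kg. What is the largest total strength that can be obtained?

Z has the best ratio (8/5); taking only Z gives at most 4×8 = 32 (stopped by the supply cap of 4).
Mixing does better — 4×Z and 3×V: weight 38 ≤ 38, strength 4·8 + 3·7 = 53.

53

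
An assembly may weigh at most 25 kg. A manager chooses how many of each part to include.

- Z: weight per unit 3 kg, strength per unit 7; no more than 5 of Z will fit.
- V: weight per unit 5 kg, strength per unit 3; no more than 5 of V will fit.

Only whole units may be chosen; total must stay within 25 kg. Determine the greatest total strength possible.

41

This is a bounded integer knapsack.
Z has the best ratio (7/3); taking only Z gives at most 5×7 = 35 (stopped by the supply cap of 5).
Mixing does better — 5×Z and 2×V: weight 25 ≤ 25, strength 5·7 + 2·3 = 41.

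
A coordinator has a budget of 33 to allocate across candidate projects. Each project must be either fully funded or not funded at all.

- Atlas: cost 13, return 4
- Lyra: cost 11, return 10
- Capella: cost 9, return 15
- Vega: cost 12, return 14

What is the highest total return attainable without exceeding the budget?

39

Treat it as a binary knapsack problem.
Allowing fractional choices, the relaxed optimum would be about 39.3, but projects are indivisible.
Lyra + Capella + Vega: cost 11 + 9 + 12 = 32 ≤ 33, return 10 + 15 + 14 = 39.
Capella + Vega: cost 9 + 12 = 21 ≤ 33, return 15 + 14 = 29.
Atlas + Lyra + Capella: cost 13 + 11 + 9 = 33 ≤ 33, return 4 + 10 + 15 = 29.
Best is Lyra, Capella, and Vega with total return 39.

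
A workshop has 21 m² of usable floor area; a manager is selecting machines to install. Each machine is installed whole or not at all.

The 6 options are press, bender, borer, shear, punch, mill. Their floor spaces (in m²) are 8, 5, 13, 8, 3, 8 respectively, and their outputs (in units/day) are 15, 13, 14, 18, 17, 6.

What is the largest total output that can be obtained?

Allowing fractional choices, the relaxed optimum would be about 57.4, but machines are indivisible.
press + bender + shear: floor space 8 + 5 + 8 = 21 ≤ 21, output 15 + 13 + 18 = 46.
bender + shear + punch: floor space 5 + 8 + 3 = 16 ≤ 21, output 13 + 18 + 17 = 48.
press + shear + punch: floor space 8 + 8 + 3 = 19 ≤ 21, output 15 + 18 + 17 = 50.
Best is press, shear, and punch with total output 50.

50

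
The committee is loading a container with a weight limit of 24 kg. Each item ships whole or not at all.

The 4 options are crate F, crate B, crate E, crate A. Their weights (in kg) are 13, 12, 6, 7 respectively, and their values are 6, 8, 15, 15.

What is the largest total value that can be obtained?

Allowing fractional choices, the relaxed optimum would be about 37.3, but items are indivisible.
crate B + crate E: weight 12 + 6 = 18 ≤ 24, value 8 + 15 = 23.
crate B + crate A: weight 12 + 7 = 19 ≤ 24, value 8 + 15 = 23.
crate E + crate A: weight 6 + 7 = 13 ≤ 24, value 15 + 15 = 30.
Best is crate E and crate A with total value 30.

30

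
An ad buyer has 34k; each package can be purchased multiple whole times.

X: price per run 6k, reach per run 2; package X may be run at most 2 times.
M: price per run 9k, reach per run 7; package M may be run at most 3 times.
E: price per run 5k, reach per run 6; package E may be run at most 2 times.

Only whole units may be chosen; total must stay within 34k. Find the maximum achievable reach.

28

This is a bounded integer knapsack.
E has the best ratio (6/5); taking only E gives at most 2×6 = 12 (stopped by the supply cap of 2).
Mixing does better — 1×X, 2×M, and 2×E: price 34 ≤ 34, reach 1·2 + 2·7 + 2·6 = 28.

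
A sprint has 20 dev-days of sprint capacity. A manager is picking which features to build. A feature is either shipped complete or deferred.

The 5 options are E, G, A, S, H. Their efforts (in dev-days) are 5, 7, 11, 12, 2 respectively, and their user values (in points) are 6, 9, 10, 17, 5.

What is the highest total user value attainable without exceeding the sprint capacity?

Allowing fractional choices, the relaxed optimum would be about 29.7, but features are indivisible.
G + S: effort 7 + 12 = 19 ≤ 20, user value 9 + 17 = 26.
E + S + H: effort 5 + 12 + 2 = 19 ≤ 20, user value 6 + 17 + 5 = 28.
Best is E, S, and H with total user value 28.

28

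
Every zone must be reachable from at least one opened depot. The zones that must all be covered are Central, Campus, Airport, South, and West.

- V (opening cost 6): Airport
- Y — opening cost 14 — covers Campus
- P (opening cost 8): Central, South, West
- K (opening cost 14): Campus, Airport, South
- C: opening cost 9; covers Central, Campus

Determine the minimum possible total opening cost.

22

The greedy cost-per-new-zone heuristic would pick P, V, and C for 23, but a cheaper cover exists.
Choose P and K: together they cover Central, Campus, Airport, South, West — every zone.
Total opening cost: 8 + 14 = 22.
No cover costs less than 22.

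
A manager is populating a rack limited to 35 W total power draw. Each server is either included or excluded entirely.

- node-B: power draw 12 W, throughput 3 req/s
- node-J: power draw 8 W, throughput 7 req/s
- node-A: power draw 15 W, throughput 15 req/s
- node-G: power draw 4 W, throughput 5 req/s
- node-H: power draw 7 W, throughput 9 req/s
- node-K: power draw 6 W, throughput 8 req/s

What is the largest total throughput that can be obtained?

37

Treat it as a binary knapsack problem.
Allowing fractional choices, the relaxed optimum would be about 39.6, but servers are indivisible.
node-J + node-A + node-G + node-H: power draw 8 + 15 + 4 + 7 = 34 ≤ 35, throughput 7 + 15 + 5 + 9 = 36.
node-A + node-G + node-H + node-K: power draw 15 + 4 + 7 + 6 = 32 ≤ 35, throughput 15 + 5 + 9 + 8 = 37.
node-J + node-A + node-G + node-K: power draw 8 + 15 + 4 + 6 = 33 ≤ 35, throughput 7 + 15 + 5 + 8 = 35.
Best is node-A, node-G, node-H, and node-K with total throughput 37.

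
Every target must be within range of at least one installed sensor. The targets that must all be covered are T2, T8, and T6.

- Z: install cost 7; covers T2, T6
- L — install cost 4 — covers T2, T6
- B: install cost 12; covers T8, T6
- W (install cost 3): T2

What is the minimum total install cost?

15

The greedy cost-per-new-target heuristic would pick L and B for 16, but a cheaper cover exists.
Choose B and W: together they cover T2, T8, T6 — every target.
Total install cost: 12 + 3 = 15.
No cover costs less than 15.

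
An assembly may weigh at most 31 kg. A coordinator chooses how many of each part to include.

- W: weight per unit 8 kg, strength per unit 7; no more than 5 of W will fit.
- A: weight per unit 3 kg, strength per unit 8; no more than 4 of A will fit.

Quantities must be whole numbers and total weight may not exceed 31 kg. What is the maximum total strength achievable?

46

Take 2×W and 4×A: weight 28 ≤ 31, strength 2·7 + 4·8 = 46.
A has the best ratio (8/3) and is taken to its limit of 4; remaining capacity is filled optimally with the others.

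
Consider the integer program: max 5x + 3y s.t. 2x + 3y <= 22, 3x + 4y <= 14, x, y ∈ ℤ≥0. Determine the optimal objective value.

20

Relaxing integrality, the LP optimum is 23.33 at (x,y) = (4.67, 0), which is not an integer point.
(x,y)=(4,0) is feasible, giving 20.
(x,y)=(3,1) is feasible, giving 18.
Maximum is 20 at (x,y)=(4,0).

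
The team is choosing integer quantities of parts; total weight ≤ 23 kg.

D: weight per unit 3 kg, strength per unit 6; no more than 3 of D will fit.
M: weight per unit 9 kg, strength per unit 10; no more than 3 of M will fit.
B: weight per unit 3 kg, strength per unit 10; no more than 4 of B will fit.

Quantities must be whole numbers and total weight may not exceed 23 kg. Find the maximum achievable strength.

58

B has the best ratio (10/3); taking only B gives at most 4×10 = 40 (stopped by the supply cap of 4).
Mixing does better — 3×D and 4×B: weight 21 ≤ 23, strength 3·6 + 4·10 = 58.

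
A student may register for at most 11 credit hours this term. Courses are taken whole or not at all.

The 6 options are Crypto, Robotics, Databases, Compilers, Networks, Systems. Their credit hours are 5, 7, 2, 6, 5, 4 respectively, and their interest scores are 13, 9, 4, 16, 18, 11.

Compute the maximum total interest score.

Take Compilers and Networks: credit hours 6 + 5 = 11 ≤ 11, interest score 16 + 18 = 34.
No other feasible combination does better.

34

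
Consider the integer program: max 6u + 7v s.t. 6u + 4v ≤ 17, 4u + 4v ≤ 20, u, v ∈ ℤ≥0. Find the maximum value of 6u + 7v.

28

The continuous relaxation peaks at (0, 4.25) with value 29.75; rounding to a feasible lattice point costs some objective.
(u,v)=(0,4): 6·0+4·4=16≤17, 4·0+4·4=16≤20, objective 28.
(u,v)=(0,3): 6·0+4·3=12≤17, 4·0+4·3=12≤20, objective 21.
No feasible integer point exceeds 28.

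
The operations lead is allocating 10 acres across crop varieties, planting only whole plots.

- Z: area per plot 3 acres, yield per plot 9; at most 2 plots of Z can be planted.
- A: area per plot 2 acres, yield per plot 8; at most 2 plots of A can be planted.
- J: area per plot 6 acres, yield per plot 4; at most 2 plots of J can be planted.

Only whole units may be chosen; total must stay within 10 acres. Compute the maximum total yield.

2×Z and 1×A: area 8 ≤ 10, yield 2·9 + 1·8 = 26.
2×Z and 2×A: area 10 ≤ 10, yield 2·9 + 2·8 = 34.
Best is 34.

34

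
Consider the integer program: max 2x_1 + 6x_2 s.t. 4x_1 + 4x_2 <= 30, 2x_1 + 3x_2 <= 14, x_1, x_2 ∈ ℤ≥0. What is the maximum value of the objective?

26

The continuous relaxation peaks at (0, 4.67) with value 28.00; rounding to a feasible lattice point costs some objective.
(x_1,x_2)=(1,4): 4·1+4·4=20≤30, 2·1+3·4=14≤14, objective 26.
(x_1,x_2)=(0,4): 4·0+4·4=16≤30, 2·0+3·4=12≤14, objective 24.
(x_1,x_2)=(2,3): 4·2+4·3=20≤30, 2·2+3·3=13≤14, objective 22.
The best lattice point is (1,4), giving 26.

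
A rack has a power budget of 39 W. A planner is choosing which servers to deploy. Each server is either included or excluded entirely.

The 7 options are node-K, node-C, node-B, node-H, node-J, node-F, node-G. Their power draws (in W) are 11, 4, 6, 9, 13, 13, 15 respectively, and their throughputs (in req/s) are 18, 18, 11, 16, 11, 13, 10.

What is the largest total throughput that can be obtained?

Take node-K, node-C, node-H, and node-F: power draw 11 + 4 + 9 + 13 = 37 ≤ 39, throughput 18 + 18 + 16 + 13 = 65.
No other feasible combination does better.

65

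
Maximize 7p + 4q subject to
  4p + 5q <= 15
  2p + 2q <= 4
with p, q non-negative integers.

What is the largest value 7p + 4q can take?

(p,q)=(2,0) is feasible, giving 14.
(p,q)=(1,1) is feasible, giving 11.
(p,q)=(1,0) is feasible, giving 7.
The best lattice point is (2,0), giving 14.

14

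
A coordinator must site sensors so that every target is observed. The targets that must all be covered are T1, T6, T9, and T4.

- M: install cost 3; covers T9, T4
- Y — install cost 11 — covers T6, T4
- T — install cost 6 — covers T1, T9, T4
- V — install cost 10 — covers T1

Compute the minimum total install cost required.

17

This is an integer covering problem.
Choose Y and T: together they cover T1, T6, T9, T4 — every target.
Total install cost: 11 + 6 = 17.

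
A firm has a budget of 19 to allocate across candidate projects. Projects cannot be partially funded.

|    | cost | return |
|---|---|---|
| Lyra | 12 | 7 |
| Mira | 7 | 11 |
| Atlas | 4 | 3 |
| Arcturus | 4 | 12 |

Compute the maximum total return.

26

Allowing fractional choices, the relaxed optimum would be about 28.3, but projects are indivisible.
Mira + Atlas + Arcturus: cost 7 + 4 + 4 = 15 ≤ 19, return 11 + 3 + 12 = 26.
Mira + Arcturus: cost 7 + 4 = 11 ≤ 19, return 11 + 12 = 23.
Lyra + Arcturus: cost 12 + 4 = 16 ≤ 19, return 7 + 12 = 19.
Best is Mira, Atlas, and Arcturus with total return 26.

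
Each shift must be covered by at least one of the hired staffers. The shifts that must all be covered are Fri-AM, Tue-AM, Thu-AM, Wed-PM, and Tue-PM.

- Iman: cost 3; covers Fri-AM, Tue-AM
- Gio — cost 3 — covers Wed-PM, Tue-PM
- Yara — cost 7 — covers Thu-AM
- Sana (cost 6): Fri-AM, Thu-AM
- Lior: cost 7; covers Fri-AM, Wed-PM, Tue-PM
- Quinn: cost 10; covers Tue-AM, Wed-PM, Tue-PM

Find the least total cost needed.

12

Choose Iman, Gio, and Sana: together they cover Fri-AM, Tue-AM, Thu-AM, Wed-PM, Tue-PM — every shift.
Total cost: 3 + 3 + 6 = 12.
No cover costs less than 12.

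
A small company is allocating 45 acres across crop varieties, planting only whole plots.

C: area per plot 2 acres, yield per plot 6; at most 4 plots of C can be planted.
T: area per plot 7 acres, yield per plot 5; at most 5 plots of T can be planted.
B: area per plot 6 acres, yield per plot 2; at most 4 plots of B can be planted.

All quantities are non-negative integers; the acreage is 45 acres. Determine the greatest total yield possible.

This is a bounded integer knapsack.
4×C and 5×T: area 43 ≤ 45, yield 4·6 + 5·5 = 49.
4×C, 4×T, and 1×B: area 42 ≤ 45, yield 4·6 + 4·5 + 1·2 = 46.
Best is 49.

49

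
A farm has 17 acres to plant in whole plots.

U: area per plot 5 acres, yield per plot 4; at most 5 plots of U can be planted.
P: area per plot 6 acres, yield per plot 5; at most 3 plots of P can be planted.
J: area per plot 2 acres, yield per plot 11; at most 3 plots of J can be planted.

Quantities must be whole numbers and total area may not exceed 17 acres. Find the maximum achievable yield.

J has the best ratio (11/2); taking only J gives at most 3×11 = 33 (stopped by the supply cap of 3).
Mixing does better — 1×U, 1×P, and 3×J: area 17 ≤ 17, yield 1·4 + 1·5 + 3·11 = 42.

42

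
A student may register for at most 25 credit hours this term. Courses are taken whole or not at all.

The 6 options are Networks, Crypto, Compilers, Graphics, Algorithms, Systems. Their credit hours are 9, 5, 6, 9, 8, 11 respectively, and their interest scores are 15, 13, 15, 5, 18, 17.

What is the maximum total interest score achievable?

50

Allowing fractional choices, the relaxed optimum would be about 56.0, but courses are indivisible.
Compilers + Algorithms + Systems: credit hours 6 + 8 + 11 = 25 ≤ 25, interest score 15 + 18 + 17 = 50.
Networks + Compilers + Algorithms: credit hours 9 + 6 + 8 = 23 ≤ 25, interest score 15 + 15 + 18 = 48.
Crypto + Algorithms + Systems: credit hours 5 + 8 + 11 = 24 ≤ 25, interest score 13 + 18 + 17 = 48.
Best is Compilers, Algorithms, and Systems with total interest score 50.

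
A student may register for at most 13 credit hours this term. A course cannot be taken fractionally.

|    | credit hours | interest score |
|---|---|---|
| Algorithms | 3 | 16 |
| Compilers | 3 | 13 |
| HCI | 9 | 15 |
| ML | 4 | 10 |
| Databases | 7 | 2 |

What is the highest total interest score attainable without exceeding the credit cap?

39

Allowing fractional choices, the relaxed optimum would be about 44.0, but courses are indivisible.
Algorithms + HCI: credit hours 3 + 9 = 12 ≤ 13, interest score 16 + 15 = 31.
Algorithms + Compilers + ML: credit hours 3 + 3 + 4 = 10 ≤ 13, interest score 16 + 13 + 10 = 39.
Best is Algorithms, Compilers, and ML with total interest score 39.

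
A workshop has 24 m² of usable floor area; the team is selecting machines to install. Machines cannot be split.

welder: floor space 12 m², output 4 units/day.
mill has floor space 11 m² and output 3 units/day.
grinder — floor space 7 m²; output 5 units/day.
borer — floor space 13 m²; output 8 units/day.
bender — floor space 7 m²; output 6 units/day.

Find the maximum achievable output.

14

Take borer and bender: floor space 13 + 7 = 20 ≤ 24, output 8 + 6 = 14.
No other feasible combination does better.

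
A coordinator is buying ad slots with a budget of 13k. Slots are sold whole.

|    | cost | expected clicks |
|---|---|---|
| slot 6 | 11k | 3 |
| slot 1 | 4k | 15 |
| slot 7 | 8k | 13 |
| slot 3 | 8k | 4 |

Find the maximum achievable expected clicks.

28

Treat it as a binary knapsack problem.
Allowing fractional choices, the relaxed optimum would be about 28.5, but ad slots are indivisible.
slot 1 + slot 7: cost 4 + 8 = 12 ≤ 13, expected clicks 15 + 13 = 28.
slot 1: cost 4 ≤ 13, expected clicks 15.
slot 1 + slot 3: cost 4 + 8 = 12 ≤ 13, expected clicks 15 + 4 = 19.
Best is slot 1 and slot 7 with total expected clicks 28.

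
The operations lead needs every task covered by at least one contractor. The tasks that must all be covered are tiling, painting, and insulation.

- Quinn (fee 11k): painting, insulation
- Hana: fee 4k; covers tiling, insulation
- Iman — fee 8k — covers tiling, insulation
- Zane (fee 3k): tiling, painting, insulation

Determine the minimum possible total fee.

3

Zane alone covers tiling, painting, insulation — every task.
Total fee: 3.
No cover costs less than 3.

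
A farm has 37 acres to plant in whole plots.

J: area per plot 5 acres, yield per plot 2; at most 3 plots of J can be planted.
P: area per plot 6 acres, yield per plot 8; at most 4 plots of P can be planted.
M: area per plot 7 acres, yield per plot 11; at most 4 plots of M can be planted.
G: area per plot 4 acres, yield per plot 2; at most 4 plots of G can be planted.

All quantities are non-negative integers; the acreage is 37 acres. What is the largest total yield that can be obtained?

52

2×P, 3×M, and 1×G: area 37 ≤ 37, yield 2·8 + 3·11 + 1·2 = 51.
1×P and 4×M: area 34 ≤ 37, yield 1·8 + 4·11 = 52.
Best is 52.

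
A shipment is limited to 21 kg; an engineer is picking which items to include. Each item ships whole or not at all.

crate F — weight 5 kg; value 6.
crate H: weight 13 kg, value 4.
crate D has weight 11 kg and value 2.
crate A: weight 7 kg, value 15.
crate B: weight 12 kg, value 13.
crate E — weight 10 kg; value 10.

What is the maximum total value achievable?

Allowing fractional choices, the relaxed optimum would be about 30.8, but items are indivisible.
crate F + crate A: weight 5 + 7 = 12 ≤ 21, value 6 + 15 = 21.
crate A + crate E: weight 7 + 10 = 17 ≤ 21, value 15 + 10 = 25.
crate A + crate B: weight 7 + 12 = 19 ≤ 21, value 15 + 13 = 28.
Best is crate A and crate B with total value 28.

28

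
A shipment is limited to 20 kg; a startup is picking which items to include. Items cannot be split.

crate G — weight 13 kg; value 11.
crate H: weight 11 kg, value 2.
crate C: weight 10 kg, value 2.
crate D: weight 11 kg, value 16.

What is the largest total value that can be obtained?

16

This is a 0-1 knapsack instance.
crate D: weight 11 ≤ 20, value 16.
crate G: weight 13 ≤ 20, value 11.
crate C: weight 10 ≤ 20, value 2.
Best is crate D with total value 16.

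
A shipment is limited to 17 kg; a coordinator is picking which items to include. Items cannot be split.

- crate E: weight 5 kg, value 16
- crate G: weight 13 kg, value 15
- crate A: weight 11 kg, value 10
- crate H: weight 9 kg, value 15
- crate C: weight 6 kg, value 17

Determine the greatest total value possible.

crate E + crate C: weight 5 + 6 = 11 ≤ 17, value 16 + 17 = 33.
crate H + crate C: weight 9 + 6 = 15 ≤ 17, value 15 + 17 = 32.
crate E + crate H: weight 5 + 9 = 14 ≤ 17, value 16 + 15 = 31.
Best is crate E and crate C with total value 33.

33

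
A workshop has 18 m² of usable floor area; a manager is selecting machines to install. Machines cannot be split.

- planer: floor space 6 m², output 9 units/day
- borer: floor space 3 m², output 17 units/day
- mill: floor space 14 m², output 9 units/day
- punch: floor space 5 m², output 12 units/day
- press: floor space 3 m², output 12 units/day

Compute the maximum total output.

50

borer + punch + press: floor space 3 + 5 + 3 = 11 ≤ 18, output 17 + 12 + 12 = 41.
planer + borer + press: floor space 6 + 3 + 3 = 12 ≤ 18, output 9 + 17 + 12 = 38.
planer + borer + punch + press: floor space 6 + 3 + 5 + 3 = 17 ≤ 18, output 9 + 17 + 12 + 12 = 50.
Best is planer, borer, punch, and press with total output 50.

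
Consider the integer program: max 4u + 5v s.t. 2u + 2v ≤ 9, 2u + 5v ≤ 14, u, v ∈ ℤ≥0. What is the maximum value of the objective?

(u,v)=(2,2) is feasible, giving 18.
(u,v)=(3,1) is feasible, giving 17.
No feasible integer point exceeds 18.

18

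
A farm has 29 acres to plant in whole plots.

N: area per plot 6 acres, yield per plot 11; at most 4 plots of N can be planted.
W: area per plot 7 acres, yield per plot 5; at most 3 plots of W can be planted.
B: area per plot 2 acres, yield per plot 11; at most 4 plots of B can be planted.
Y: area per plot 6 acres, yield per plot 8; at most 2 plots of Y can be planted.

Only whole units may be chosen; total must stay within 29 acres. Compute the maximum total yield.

This is a bounded integer knapsack.
B has the best ratio (11/2); taking only B gives at most 4×11 = 44 (stopped by the supply cap of 4).
Mixing does better — 3×N and 4×B: area 26 ≤ 29, yield 3·11 + 4·11 = 77.

77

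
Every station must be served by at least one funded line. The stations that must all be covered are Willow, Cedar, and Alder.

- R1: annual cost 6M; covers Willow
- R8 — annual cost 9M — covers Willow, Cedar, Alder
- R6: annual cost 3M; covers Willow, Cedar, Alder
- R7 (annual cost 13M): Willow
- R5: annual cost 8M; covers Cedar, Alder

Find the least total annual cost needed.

R6 alone covers Willow, Cedar, Alder — every station.
Total annual cost: 3.
No cover costs less than 3.

3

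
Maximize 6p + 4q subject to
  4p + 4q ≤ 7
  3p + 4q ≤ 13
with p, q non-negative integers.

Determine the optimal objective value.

6

(p,q)=(1,0) is feasible, giving 6.
(p,q)=(0,1) is feasible, giving 4.
The best lattice point is (1,0), giving 6.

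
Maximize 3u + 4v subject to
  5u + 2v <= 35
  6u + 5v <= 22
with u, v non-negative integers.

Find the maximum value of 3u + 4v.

The continuous relaxation peaks at (0, 4.4) with value 17.60; rounding to a feasible lattice point costs some objective.
(u,v)=(0,4) is feasible, giving 16.
(u,v)=(1,3) is feasible, giving 15.
(u,v)=(0,3) is feasible, giving 12.
No feasible integer point exceeds 16.

16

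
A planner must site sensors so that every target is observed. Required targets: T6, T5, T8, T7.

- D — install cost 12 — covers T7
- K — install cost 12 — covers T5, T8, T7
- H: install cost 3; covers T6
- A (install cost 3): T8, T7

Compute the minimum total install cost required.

15

The greedy cost-per-new-target heuristic would pick A, H, and K for 18, but a cheaper cover exists.
Choose K and H: together they cover T6, T5, T8, T7 — every target.
Total install cost: 12 + 3 = 15.
No cover costs less than 15.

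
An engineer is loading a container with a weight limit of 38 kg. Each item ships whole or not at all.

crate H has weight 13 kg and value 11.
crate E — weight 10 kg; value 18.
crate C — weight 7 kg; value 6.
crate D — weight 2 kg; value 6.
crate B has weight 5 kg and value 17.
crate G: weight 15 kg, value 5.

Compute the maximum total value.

58

Take crate H, crate E, crate C, crate D, and crate B: weight 13 + 10 + 7 + 2 + 5 = 37 ≤ 38, value 11 + 18 + 6 + 6 + 17 = 58.
No other feasible combination does better.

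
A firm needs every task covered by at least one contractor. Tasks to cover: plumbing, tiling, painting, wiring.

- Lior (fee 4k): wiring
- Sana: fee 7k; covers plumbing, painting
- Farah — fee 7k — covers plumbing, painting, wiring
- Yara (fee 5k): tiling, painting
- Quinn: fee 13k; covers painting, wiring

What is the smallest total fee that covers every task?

12

Choose Farah and Yara: together they cover plumbing, tiling, painting, wiring — every task.
Total fee: 7 + 5 = 12.
No cover costs less than 12.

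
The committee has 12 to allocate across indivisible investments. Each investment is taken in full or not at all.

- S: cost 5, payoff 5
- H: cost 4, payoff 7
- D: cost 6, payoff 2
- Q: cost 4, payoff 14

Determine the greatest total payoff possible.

21

S + Q: cost 5 + 4 = 9 ≤ 12, payoff 5 + 14 = 19.
D + Q: cost 6 + 4 = 10 ≤ 12, payoff 2 + 14 = 16.
H + Q: cost 4 + 4 = 8 ≤ 12, payoff 7 + 14 = 21.
Best is H and Q with total payoff 21.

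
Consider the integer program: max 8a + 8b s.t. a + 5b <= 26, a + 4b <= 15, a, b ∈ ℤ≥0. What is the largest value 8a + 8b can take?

(a,b)=(15,0): 1·15+5·0=15≤26, 1·15+4·0=15≤15, objective 120.
(a,b)=(14,0): 1·14+5·0=14≤26, 1·14+4·0=14≤15, objective 112.
Maximum is 120 at (a,b)=(15,0).

120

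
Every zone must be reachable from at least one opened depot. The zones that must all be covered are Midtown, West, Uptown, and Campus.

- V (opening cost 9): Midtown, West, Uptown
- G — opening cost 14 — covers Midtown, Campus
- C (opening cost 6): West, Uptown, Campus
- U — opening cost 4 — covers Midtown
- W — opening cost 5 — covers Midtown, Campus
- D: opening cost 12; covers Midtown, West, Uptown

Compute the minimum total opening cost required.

10

Choose C and U: together they cover Midtown, West, Uptown, Campus — every zone.
Total opening cost: 6 + 4 = 10.
No cover costs less than 10.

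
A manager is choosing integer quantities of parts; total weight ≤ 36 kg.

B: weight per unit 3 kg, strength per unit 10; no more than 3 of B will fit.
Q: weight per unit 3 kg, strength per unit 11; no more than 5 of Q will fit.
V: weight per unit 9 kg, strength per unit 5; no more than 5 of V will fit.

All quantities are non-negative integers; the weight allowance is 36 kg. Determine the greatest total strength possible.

This is a bounded integer knapsack.
3×B and 5×Q: weight 24 ≤ 36, strength 3·10 + 5·11 = 85.
3×B, 5×Q, and 1×V: weight 33 ≤ 36, strength 3·10 + 5·11 + 1·5 = 90.
Best is 90.

90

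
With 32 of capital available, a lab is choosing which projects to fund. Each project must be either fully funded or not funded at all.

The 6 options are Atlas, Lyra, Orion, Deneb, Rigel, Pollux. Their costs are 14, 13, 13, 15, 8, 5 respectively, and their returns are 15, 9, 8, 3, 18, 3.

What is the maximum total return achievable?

36

Allowing fractional choices, the relaxed optimum would be about 39.9, but projects are indivisible.
Atlas + Rigel + Pollux: cost 14 + 8 + 5 = 27 ≤ 32, return 15 + 18 + 3 = 36.
Atlas + Rigel: cost 14 + 8 = 22 ≤ 32, return 15 + 18 = 33.
Best is Atlas, Rigel, and Pollux with total return 36.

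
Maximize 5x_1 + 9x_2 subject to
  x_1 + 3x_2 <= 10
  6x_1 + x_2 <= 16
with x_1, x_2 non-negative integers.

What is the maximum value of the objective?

32

The continuous relaxation peaks at (2.24, 2.59) with value 34.47; rounding to a feasible lattice point costs some objective.
(x_1,x_2)=(1,3): 1·1+3·3=10≤10, 6·1+1·3=9≤16, objective 32.
(x_1,x_2)=(2,2): 1·2+3·2=8≤10, 6·2+1·2=14≤16, objective 28.
(x_1,x_2)=(0,3): 1·0+3·3=9≤10, 6·0+1·3=3≤16, objective 27.
Maximum is 32 at (x_1,x_2)=(1,3).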